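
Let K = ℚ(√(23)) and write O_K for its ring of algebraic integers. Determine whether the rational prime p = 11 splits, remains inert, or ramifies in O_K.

23 mod 4 = 3, hence disc K = 4·23 = 92 and O_K = ℤ[√23].
11 ∤ 92, so 11 is unramified.
Legendre symbol by Euler's criterion: (23/11) ≡ 23^5 ≡ 1 (mod 11), i.e. (23/11) = 1.
d is a quadratic residue mod p, hence 11 splits in O_K.

split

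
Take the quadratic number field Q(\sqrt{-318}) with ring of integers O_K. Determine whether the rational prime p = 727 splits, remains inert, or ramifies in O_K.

split — (727) = 𝔭₁𝔭₂ with 𝔭₁ ≠ 𝔭₂

-318 mod 4 = 2, hence disc K = 4·(-318) = -1272 and O_K = ℤ[√-318].
Since gcd(727, -1272) = 1 the prime 727 does not ramify.
Legendre symbol by Euler's criterion: (-318/727) ≡ (-318)^363 ≡ 1 (mod 727), i.e. (-318/727) = 1.
(-318/727) = 1, so 727 splits.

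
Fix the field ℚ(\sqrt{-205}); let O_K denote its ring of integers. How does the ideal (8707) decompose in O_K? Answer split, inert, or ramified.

d = -205 ≡ 3 (mod 4), so O_K = ℤ[√-205] and disc(K) = 4d = -820.
disc(K) = -820 is not divisible by 8707; 8707 is unramified.
Compute (-205/8707) via Euler: 8502^((8707-1)/2) mod 8707 = 8706, so (-205/8707) = -1.
d is a non-residue mod p, hence 8707 remains inert in O_K.

8707 remains inert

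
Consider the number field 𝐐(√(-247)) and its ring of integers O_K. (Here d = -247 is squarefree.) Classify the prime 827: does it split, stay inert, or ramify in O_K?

-247 mod 4 = 1, hence disc K = -247 and O_K = ℤ[(1+√-247)/2].
Since gcd(827, -247) = 1 the prime 827 does not ramify.
Compute (-247/827) via Euler: 580^((827-1)/2) mod 827 = 1, so (-247/827) = 1.
d is a quadratic residue mod p, hence 827 splits in O_K.

splits completely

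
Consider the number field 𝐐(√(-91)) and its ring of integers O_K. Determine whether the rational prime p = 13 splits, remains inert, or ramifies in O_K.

Since -91 ≡ 1 mod 4, the ring of integers is ℤ[(1+√-91)/2] with discriminant -91.
Ramification test: 13 | -91. The prime 13 ramifies in K.

ramifies in O_K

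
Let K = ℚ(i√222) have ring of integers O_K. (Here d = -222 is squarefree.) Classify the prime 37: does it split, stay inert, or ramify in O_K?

d = -222 ≡ 2 (mod 4), so O_K = ℤ[√-222] and disc(K) = 4d = -888.
Ramification test: 37 | -888. The prime 37 ramifies in K.

ramified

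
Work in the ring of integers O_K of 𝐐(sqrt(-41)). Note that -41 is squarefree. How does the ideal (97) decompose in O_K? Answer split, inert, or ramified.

remains prime (inert)

Since -41 ≢ 1 mod 4, the ring of integers is ℤ[√-41] with discriminant 4·(-41) = -164.
97 ∤ -164, so 97 is unramified.
Legendre symbol by Euler's criterion: (-41/97) ≡ (-41)^48 ≡ 96 (mod 97), i.e. (-41/97) = -1.
Legendre symbol -1 ⇒ 97 is inert.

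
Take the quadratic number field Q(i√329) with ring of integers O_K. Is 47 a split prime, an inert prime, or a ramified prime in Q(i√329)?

Since -329 ≢ 1 mod 4, the ring of integers is ℤ[√-329] with discriminant 4·(-329) = -1316.
Ramification test: 47 | -1316. The prime 47 ramifies in K.

ramified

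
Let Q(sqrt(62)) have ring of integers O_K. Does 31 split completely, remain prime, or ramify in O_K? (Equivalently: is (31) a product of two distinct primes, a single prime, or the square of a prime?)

d = 62 ≡ 2 (mod 4), so O_K = ℤ[√62] and disc(K) = 4d = 248.
31 divides disc(K) = 248, so 31 ramifies.

ramifies in O_K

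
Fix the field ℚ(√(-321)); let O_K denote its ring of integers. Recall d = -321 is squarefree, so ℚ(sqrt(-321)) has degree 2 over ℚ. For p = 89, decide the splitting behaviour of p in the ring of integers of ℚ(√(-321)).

-321 mod 4 = 3, hence disc K = 4·(-321) = -1284 and O_K = ℤ[√-321].
Since gcd(89, -1284) = 1 the prime 89 does not ramify.
(-321/89) = 35^44 mod 89 = 88, giving Legendre symbol -1.
Legendre symbol -1 ⇒ 89 is inert.

89 remains inert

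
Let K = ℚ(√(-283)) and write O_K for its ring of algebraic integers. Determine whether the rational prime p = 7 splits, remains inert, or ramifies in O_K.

p splits

-283 mod 4 = 1, hence disc K = -283 and O_K = ℤ[(1+√-283)/2].
disc(K) = -283 is not divisible by 7; 7 is unramified.
Euler's criterion: (-283)^3 mod 7 = 1. Thus (-283|7) = 1.
Legendre symbol 1 ⇒ 7 is split.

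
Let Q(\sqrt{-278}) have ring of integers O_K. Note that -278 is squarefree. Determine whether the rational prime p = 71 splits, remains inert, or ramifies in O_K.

-278 mod 4 = 2, hence disc K = 4·(-278) = -1112 and O_K = ℤ[√-278].
Since gcd(71, -1112) = 1 the prime 71 does not ramify.
Compute (-278/71) via Euler: 6^((71-1)/2) mod 71 = 1, so (-278/71) = 1.
(-278/71) = 1, so 71 splits.

p splits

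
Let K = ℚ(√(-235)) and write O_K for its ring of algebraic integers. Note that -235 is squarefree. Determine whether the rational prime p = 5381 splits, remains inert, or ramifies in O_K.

d = -235 ≡ 1 (mod 4), so O_K = ℤ[(1+√-235)/2] and disc(K) = d = -235.
5381 ∤ -235, so 5381 is unramified.
Legendre symbol by Euler's criterion: (-235/5381) ≡ (-235)^2690 ≡ 5380 (mod 5381), i.e. (-235/5381) = -1.
d is a non-residue mod p, hence 5381 remains inert in O_K.

5381 remains inert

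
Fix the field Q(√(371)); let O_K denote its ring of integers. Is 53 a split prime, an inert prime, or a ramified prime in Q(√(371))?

Since 371 ≢ 1 mod 4, the ring of integers is ℤ[√371] with discriminant 4·371 = 1484.
53 divides disc(K) = 1484, so 53 ramifies.

53 is ramified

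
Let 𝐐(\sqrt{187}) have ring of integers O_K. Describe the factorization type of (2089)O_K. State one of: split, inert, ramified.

inert

187 mod 4 = 3, hence disc K = 4·187 = 748 and O_K = ℤ[√187].
disc(K) = 748 is not divisible by 2089; 2089 is unramified.
Euler's criterion: 187^1044 mod 2089 = 2088. Thus (187|2089) = -1.
Legendre symbol -1 ⇒ 2089 is inert.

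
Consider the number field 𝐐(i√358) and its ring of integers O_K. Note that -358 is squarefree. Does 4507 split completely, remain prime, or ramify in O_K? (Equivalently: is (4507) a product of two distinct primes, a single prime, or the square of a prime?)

-358 mod 4 = 2, hence disc K = 4·(-358) = -1432 and O_K = ℤ[√-358].
Since gcd(4507, -1432) = 1 the prime 4507 does not ramify.
Legendre symbol by Euler's criterion: (-358/4507) ≡ (-358)^2253 ≡ 1 (mod 4507), i.e. (-358/4507) = 1.
d is a quadratic residue mod p, hence 4507 splits in O_K.

splits completely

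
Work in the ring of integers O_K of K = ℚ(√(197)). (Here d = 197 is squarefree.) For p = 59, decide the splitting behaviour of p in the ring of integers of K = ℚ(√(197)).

split — (59) = 𝔭₁𝔭₂ with 𝔭₁ ≠ 𝔭₂

Since 197 ≡ 1 mod 4, the ring of integers is ℤ[(1+√197)/2] with discriminant 197.
59 ∤ 197, so 59 is unramified.
Compute (197/59) via Euler: 20^((59-1)/2) mod 59 = 1, so (197/59) = 1.
Legendre symbol 1 ⇒ 59 is split.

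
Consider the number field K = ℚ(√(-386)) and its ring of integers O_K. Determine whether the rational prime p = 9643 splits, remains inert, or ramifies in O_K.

splits completely

d = -386 ≡ 2 (mod 4), so O_K = ℤ[√-386] and disc(K) = 4d = -1544.
9643 ∤ -1544, so 9643 is unramified.
Euler's criterion: (-386)^4821 mod 9643 = 1. Thus (-386|9643) = 1.
d is a quadratic residue mod p, hence 9643 splits in O_K.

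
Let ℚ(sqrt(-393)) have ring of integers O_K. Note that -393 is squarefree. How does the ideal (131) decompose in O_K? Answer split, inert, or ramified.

ramified — (131) = 𝔭²

Since -393 ≢ 1 mod 4, the ring of integers is ℤ[√-393] with discriminant 4·(-393) = -1572.
131 divides disc(K) = -1572, so 131 ramifies.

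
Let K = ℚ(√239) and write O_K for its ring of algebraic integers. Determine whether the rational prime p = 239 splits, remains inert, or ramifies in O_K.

ramified — (239) = 𝔭²

239 mod 4 = 3, hence disc K = 4·239 = 956 and O_K = ℤ[√239].
disc(K) = 956 = 239·4, so p = 239 is ramified.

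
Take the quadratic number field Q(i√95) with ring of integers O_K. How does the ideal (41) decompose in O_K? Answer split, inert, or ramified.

-95 mod 4 = 1, hence disc K = -95 and O_K = ℤ[(1+√-95)/2].
Since gcd(41, -95) = 1 the prime 41 does not ramify.
Legendre symbol by Euler's criterion: (-95/41) ≡ (-95)^20 ≡ 40 (mod 41), i.e. (-95/41) = -1.
(-95/41) = -1, so 41 is inert.

inert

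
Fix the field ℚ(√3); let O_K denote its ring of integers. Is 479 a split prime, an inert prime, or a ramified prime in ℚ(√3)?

Since 3 ≢ 1 mod 4, the ring of integers is ℤ[√3] with discriminant 4·3 = 12.
Since gcd(479, 12) = 1 the prime 479 does not ramify.
Euler's criterion: 3^239 mod 479 = 1. Thus (3|479) = 1.
Legendre symbol 1 ⇒ 479 is split.

split — (479) = 𝔭₁𝔭₂ with 𝔭₁ ≠ 𝔭₂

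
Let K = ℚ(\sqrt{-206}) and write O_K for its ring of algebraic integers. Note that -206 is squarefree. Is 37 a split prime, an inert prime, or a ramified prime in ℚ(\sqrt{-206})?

split

d = -206 ≡ 2 (mod 4), so O_K = ℤ[√-206] and disc(K) = 4d = -824.
Since gcd(37, -824) = 1 the prime 37 does not ramify.
(-206/37) = 16^18 mod 37 = 1, giving Legendre symbol 1.
Legendre symbol 1 ⇒ 37 is split.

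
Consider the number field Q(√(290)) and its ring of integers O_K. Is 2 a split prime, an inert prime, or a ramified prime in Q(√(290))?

d = 290 ≡ 2 (mod 4), so O_K = ℤ[√290] and disc(K) = 4d = 1160.
Ramification test: 2 | 1160. The prime 2 ramifies in K.

p ramifies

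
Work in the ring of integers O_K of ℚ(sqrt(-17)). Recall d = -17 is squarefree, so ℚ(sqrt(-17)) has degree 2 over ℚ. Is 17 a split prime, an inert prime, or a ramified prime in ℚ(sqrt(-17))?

d = -17 ≡ 3 (mod 4), so O_K = ℤ[√-17] and disc(K) = 4d = -68.
17 divides disc(K) = -68, so 17 ramifies.

ramified — (17) = 𝔭²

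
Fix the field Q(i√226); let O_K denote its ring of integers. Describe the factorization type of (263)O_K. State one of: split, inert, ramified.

splits completely

Since -226 ≢ 1 mod 4, the ring of integers is ℤ[√-226] with discriminant 4·(-226) = -904.
Since gcd(263, -904) = 1 the prime 263 does not ramify.
(-226/263) = 37^131 mod 263 = 1, giving Legendre symbol 1.
(-226/263) = 1, so 263 splits.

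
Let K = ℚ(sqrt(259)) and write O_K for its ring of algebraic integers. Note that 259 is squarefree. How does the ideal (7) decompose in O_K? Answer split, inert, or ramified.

259 mod 4 = 3, hence disc K = 4·259 = 1036 and O_K = ℤ[√259].
Ramification test: 7 | 1036. The prime 7 ramifies in K.

p ramifies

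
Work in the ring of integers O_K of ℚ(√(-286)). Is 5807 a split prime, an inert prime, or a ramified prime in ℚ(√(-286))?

p is inert

d = -286 ≡ 2 (mod 4), so O_K = ℤ[√-286] and disc(K) = 4d = -1144.
disc(K) = -1144 is not divisible by 5807; 5807 is unramified.
Legendre symbol by Euler's criterion: (-286/5807) ≡ (-286)^2903 ≡ 5806 (mod 5807), i.e. (-286/5807) = -1.
Legendre symbol -1 ⇒ 5807 is inert.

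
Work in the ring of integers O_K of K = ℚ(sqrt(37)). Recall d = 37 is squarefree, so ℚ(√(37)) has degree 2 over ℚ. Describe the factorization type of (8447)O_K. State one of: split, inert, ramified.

37 mod 4 = 1, hence disc K = 37 and O_K = ℤ[(1+√37)/2].
8447 ∤ 37, so 8447 is unramified.
Euler's criterion: 37^4223 mod 8447 = 1. Thus (37|8447) = 1.
d is a quadratic residue mod p, hence 8447 splits in O_K.

split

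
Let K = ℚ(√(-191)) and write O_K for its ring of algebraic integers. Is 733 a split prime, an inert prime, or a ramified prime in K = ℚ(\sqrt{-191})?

p splits

Since -191 ≡ 1 mod 4, the ring of integers is ℤ[(1+√-191)/2] with discriminant -191.
733 ∤ -191, so 733 is unramified.
Compute (-191/733) via Euler: 542^((733-1)/2) mod 733 = 1, so (-191/733) = 1.
(-191/733) = 1, so 733 splits.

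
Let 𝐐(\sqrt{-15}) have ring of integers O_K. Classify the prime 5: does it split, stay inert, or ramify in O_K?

5 is ramified

Since -15 ≡ 1 mod 4, the ring of integers is ℤ[(1+√-15)/2] with discriminant -15.
disc(K) = -15 = 5·(-3), so p = 5 is ramified.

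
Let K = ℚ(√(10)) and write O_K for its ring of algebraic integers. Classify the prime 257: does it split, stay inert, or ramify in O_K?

p is inert

d = 10 ≡ 2 (mod 4), so O_K = ℤ[√10] and disc(K) = 4d = 40.
disc(K) = 40 is not divisible by 257; 257 is unramified.
Legendre symbol by Euler's criterion: (10/257) ≡ 10^128 ≡ 256 (mod 257), i.e. (10/257) = -1.
(10/257) = -1, so 257 is inert.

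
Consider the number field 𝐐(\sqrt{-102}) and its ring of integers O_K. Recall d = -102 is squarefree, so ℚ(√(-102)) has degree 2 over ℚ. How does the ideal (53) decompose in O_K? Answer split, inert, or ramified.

53 splits in O_K

-102 mod 4 = 2, hence disc K = 4·(-102) = -408 and O_K = ℤ[√-102].
53 ∤ -408, so 53 is unramified.
Legendre symbol by Euler's criterion: (-102/53) ≡ (-102)^26 ≡ 1 (mod 53), i.e. (-102/53) = 1.
Legendre symbol 1 ⇒ 53 is split.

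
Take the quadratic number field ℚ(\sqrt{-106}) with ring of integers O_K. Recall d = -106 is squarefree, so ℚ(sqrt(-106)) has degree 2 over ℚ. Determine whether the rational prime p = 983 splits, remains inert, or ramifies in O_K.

d = -106 ≡ 2 (mod 4), so O_K = ℤ[√-106] and disc(K) = 4d = -424.
Since gcd(983, -424) = 1 the prime 983 does not ramify.
(-106/983) = 877^491 mod 983 = 982, giving Legendre symbol -1.
Legendre symbol -1 ⇒ 983 is inert.

p is inert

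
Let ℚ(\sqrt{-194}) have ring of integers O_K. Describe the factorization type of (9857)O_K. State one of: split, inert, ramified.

d = -194 ≡ 2 (mod 4), so O_K = ℤ[√-194] and disc(K) = 4d = -776.
Since gcd(9857, -776) = 1 the prime 9857 does not ramify.
(-194/9857) = 9663^4928 mod 9857 = 9856, giving Legendre symbol -1.
(-194/9857) = -1, so 9857 is inert.

inert — (9857) stays prime in O_K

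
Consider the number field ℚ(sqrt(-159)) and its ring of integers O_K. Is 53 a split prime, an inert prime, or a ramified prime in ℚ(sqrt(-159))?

ramified

d = -159 ≡ 1 (mod 4), so O_K = ℤ[(1+√-159)/2] and disc(K) = d = -159.
53 divides disc(K) = -159, so 53 ramifies.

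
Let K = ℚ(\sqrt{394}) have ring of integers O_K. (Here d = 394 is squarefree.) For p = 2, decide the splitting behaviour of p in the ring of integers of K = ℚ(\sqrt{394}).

ramified

Since 394 ≢ 1 mod 4, the ring of integers is ℤ[√394] with discriminant 4·394 = 1576.
Ramification test: 2 | 1576. The prime 2 ramifies in K.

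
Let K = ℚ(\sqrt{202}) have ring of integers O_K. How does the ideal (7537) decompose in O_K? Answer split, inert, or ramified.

d = 202 ≡ 2 (mod 4), so O_K = ℤ[√202] and disc(K) = 4d = 808.
7537 ∤ 808, so 7537 is unramified.
Compute (202/7537) via Euler: 202^((7537-1)/2) mod 7537 = 7536, so (202/7537) = -1.
Legendre symbol -1 ⇒ 7537 is inert.

inert — (7537) stays prime in O_K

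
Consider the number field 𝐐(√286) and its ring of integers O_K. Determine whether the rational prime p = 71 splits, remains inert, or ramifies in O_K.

d = 286 ≡ 2 (mod 4), so O_K = ℤ[√286] and disc(K) = 4d = 1144.
71 ∤ 1144, so 71 is unramified.
Euler's criterion: 286^35 mod 71 = 1. Thus (286|71) = 1.
d is a quadratic residue mod p, hence 71 splits in O_K.

split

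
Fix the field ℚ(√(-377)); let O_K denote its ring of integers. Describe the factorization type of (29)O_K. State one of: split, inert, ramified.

Since -377 ≢ 1 mod 4, the ring of integers is ℤ[√-377] with discriminant 4·(-377) = -1508.
disc(K) = -1508 = 29·(-52), so p = 29 is ramified.

ramified — (29) = 𝔭²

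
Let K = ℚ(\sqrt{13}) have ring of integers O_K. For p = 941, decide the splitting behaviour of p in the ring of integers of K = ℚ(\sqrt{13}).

Since 13 ≡ 1 mod 4, the ring of integers is ℤ[(1+√13)/2] with discriminant 13.
941 ∤ 13, so 941 is unramified.
Euler's criterion: 13^470 mod 941 = 940. Thus (13|941) = -1.
(13/941) = -1, so 941 is inert.

inert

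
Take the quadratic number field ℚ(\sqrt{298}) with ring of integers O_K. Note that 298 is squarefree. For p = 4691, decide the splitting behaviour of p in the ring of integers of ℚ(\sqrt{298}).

d = 298 ≡ 2 (mod 4), so O_K = ℤ[√298] and disc(K) = 4d = 1192.
4691 ∤ 1192, so 4691 is unramified.
(298/4691) = 298^2345 mod 4691 = 1, giving Legendre symbol 1.
d is a quadratic residue mod p, hence 4691 splits in O_K.

p splits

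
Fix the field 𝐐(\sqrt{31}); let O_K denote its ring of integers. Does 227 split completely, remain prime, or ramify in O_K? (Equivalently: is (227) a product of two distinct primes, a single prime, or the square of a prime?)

inert — (227) stays prime in O_K

d = 31 ≡ 3 (mod 4), so O_K = ℤ[√31] and disc(K) = 4d = 124.
disc(K) = 124 is not divisible by 227; 227 is unramified.
Legendre symbol by Euler's criterion: (31/227) ≡ 31^113 ≡ 226 (mod 227), i.e. (31/227) = -1.
(31/227) = -1, so 227 is inert.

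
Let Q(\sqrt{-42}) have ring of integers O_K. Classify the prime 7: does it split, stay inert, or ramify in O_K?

d = -42 ≡ 2 (mod 4), so O_K = ℤ[√-42] and disc(K) = 4d = -168.
disc(K) = -168 = 7·(-24), so p = 7 is ramified.

7 is ramified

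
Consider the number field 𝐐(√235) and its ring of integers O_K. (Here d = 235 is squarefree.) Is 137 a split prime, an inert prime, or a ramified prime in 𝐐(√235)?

split — (137) = 𝔭₁𝔭₂ with 𝔭₁ ≠ 𝔭₂

235 mod 4 = 3, hence disc K = 4·235 = 940 and O_K = ℤ[√235].
Since gcd(137, 940) = 1 the prime 137 does not ramify.
Euler's criterion: 235^68 mod 137 = 1. Thus (235|137) = 1.
Legendre symbol 1 ⇒ 137 is split.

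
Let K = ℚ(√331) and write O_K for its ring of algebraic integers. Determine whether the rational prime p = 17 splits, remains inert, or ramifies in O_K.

d = 331 ≡ 3 (mod 4), so O_K = ℤ[√331] and disc(K) = 4d = 1324.
17 ∤ 1324, so 17 is unramified.
Compute (331/17) via Euler: 8^((17-1)/2) mod 17 = 1, so (331/17) = 1.
d is a quadratic residue mod p, hence 17 splits in O_K.

17 splits in O_K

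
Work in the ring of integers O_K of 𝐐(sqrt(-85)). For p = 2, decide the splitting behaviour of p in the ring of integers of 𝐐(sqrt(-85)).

ramified — (2) = 𝔭²

d = -85 ≡ 3 (mod 4), so O_K = ℤ[√-85] and disc(K) = 4d = -340.
Ramification test: 2 | -340. The prime 2 ramifies in K.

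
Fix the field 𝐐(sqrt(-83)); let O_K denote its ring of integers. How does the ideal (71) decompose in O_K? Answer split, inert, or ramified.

p is inert

-83 mod 4 = 1, hence disc K = -83 and O_K = ℤ[(1+√-83)/2].
Since gcd(71, -83) = 1 the prime 71 does not ramify.
Legendre symbol by Euler's criterion: (-83/71) ≡ (-83)^35 ≡ 70 (mod 71), i.e. (-83/71) = -1.
Legendre symbol -1 ⇒ 71 is inert.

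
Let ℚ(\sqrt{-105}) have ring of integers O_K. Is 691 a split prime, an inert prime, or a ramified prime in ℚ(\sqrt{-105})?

691 splits in O_K

Since -105 ≢ 1 mod 4, the ring of integers is ℤ[√-105] with discriminant 4·(-105) = -420.
disc(K) = -420 is not divisible by 691; 691 is unramified.
(-105/691) = 586^345 mod 691 = 1, giving Legendre symbol 1.
(-105/691) = 1, so 691 splits.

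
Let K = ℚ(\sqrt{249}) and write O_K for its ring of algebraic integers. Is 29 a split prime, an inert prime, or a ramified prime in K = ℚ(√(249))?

29 remains inert

d = 249 ≡ 1 (mod 4), so O_K = ℤ[(1+√249)/2] and disc(K) = d = 249.
Since gcd(29, 249) = 1 the prime 29 does not ramify.
Compute (249/29) via Euler: 17^((29-1)/2) mod 29 = 28, so (249/29) = -1.
d is a non-residue mod p, hence 29 remains inert in O_K.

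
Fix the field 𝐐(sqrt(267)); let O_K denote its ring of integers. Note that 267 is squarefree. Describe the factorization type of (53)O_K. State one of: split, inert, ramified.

Since 267 ≢ 1 mod 4, the ring of integers is ℤ[√267] with discriminant 4·267 = 1068.
53 ∤ 1068, so 53 is unramified.
Euler's criterion: 267^26 mod 53 = 52. Thus (267|53) = -1.
d is a non-residue mod p, hence 53 remains inert in O_K.

53 remains inert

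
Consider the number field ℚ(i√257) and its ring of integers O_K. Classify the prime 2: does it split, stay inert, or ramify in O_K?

2 is ramified

-257 mod 4 = 3, hence disc K = 4·(-257) = -1028 and O_K = ℤ[√-257].
2 divides disc(K) = -1028, so 2 ramifies.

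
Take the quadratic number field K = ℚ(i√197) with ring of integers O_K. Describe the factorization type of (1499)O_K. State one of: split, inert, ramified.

d = -197 ≡ 3 (mod 4), so O_K = ℤ[√-197] and disc(K) = 4d = -788.
1499 ∤ -788, so 1499 is unramified.
Compute (-197/1499) via Euler: 1302^((1499-1)/2) mod 1499 = 1, so (-197/1499) = 1.
Legendre symbol 1 ⇒ 1499 is split.

1499 splits in O_K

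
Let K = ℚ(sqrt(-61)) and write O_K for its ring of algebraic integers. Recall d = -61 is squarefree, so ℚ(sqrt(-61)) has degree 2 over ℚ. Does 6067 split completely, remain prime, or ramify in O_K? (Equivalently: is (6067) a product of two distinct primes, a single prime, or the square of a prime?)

p splits

d = -61 ≡ 3 (mod 4), so O_K = ℤ[√-61] and disc(K) = 4d = -244.
6067 ∤ -244, so 6067 is unramified.
(-61/6067) = 6006^3033 mod 6067 = 1, giving Legendre symbol 1.
d is a quadratic residue mod p, hence 6067 splits in O_K.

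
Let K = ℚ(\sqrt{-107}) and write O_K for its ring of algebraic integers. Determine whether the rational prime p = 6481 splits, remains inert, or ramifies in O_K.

Since -107 ≡ 1 mod 4, the ring of integers is ℤ[(1+√-107)/2] with discriminant -107.
Since gcd(6481, -107) = 1 the prime 6481 does not ramify.
Compute (-107/6481) via Euler: 6374^((6481-1)/2) mod 6481 = 1, so (-107/6481) = 1.
(-107/6481) = 1, so 6481 splits.

split — (6481) = 𝔭₁𝔭₂ with 𝔭₁ ≠ 𝔭₂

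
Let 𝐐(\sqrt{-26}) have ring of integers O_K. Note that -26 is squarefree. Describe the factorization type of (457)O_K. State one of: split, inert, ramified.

p is inert

d = -26 ≡ 2 (mod 4), so O_K = ℤ[√-26] and disc(K) = 4d = -104.
457 ∤ -104, so 457 is unramified.
Legendre symbol by Euler's criterion: (-26/457) ≡ (-26)^228 ≡ 456 (mod 457), i.e. (-26/457) = -1.
d is a non-residue mod p, hence 457 remains inert in O_K.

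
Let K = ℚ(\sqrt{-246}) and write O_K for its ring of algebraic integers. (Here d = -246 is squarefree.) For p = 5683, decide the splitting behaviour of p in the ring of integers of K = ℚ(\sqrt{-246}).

d = -246 ≡ 2 (mod 4), so O_K = ℤ[√-246] and disc(K) = 4d = -984.
disc(K) = -984 is not divisible by 5683; 5683 is unramified.
(-246/5683) = 5437^2841 mod 5683 = 5682, giving Legendre symbol -1.
d is a non-residue mod p, hence 5683 remains inert in O_K.

5683 remains inert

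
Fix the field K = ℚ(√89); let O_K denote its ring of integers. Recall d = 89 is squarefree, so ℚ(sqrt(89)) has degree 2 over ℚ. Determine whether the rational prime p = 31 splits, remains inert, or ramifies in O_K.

89 mod 4 = 1, hence disc K = 89 and O_K = ℤ[(1+√89)/2].
31 ∤ 89, so 31 is unramified.
Legendre symbol by Euler's criterion: (89/31) ≡ 89^15 ≡ 30 (mod 31), i.e. (89/31) = -1.
Legendre symbol -1 ⇒ 31 is inert.

remains prime (inert)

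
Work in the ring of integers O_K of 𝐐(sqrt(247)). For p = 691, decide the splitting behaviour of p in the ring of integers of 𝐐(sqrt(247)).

splits completely

d = 247 ≡ 3 (mod 4), so O_K = ℤ[√247] and disc(K) = 4d = 988.
691 ∤ 988, so 691 is unramified.
Legendre symbol by Euler's criterion: (247/691) ≡ 247^345 ≡ 1 (mod 691), i.e. (247/691) = 1.
(247/691) = 1, so 691 splits.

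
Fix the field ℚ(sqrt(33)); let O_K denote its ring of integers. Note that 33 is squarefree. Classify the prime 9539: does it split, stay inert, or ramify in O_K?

p splits

d = 33 ≡ 1 (mod 4), so O_K = ℤ[(1+√33)/2] and disc(K) = d = 33.
disc(K) = 33 is not divisible by 9539; 9539 is unramified.
Compute (33/9539) via Euler: 33^((9539-1)/2) mod 9539 = 1, so (33/9539) = 1.
(33/9539) = 1, so 9539 splits.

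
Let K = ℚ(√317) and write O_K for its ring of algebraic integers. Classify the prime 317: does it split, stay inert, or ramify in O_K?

ramifies in O_K

317 mod 4 = 1, hence disc K = 317 and O_K = ℤ[(1+√317)/2].
disc(K) = 317 = 317·1, so p = 317 is ramified.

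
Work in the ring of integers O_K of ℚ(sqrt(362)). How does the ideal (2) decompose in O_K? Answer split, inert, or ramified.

362 mod 4 = 2, hence disc K = 4·362 = 1448 and O_K = ℤ[√362].
disc(K) = 1448 = 2·724, so p = 2 is ramified.

p ramifies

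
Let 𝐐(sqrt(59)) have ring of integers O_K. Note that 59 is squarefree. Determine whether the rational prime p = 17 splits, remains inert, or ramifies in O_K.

d = 59 ≡ 3 (mod 4), so O_K = ℤ[√59] and disc(K) = 4d = 236.
Since gcd(17, 236) = 1 the prime 17 does not ramify.
Legendre symbol by Euler's criterion: (59/17) ≡ 59^8 ≡ 1 (mod 17), i.e. (59/17) = 1.
d is a quadratic residue mod p, hence 17 splits in O_K.

split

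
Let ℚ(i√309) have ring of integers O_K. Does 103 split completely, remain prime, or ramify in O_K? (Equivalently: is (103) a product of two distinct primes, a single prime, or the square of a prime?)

103 is ramified

-309 mod 4 = 3, hence disc K = 4·(-309) = -1236 and O_K = ℤ[√-309].
103 divides disc(K) = -1236, so 103 ramifies.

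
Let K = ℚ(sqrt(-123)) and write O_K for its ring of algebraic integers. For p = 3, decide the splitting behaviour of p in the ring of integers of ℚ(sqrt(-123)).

d = -123 ≡ 1 (mod 4), so O_K = ℤ[(1+√-123)/2] and disc(K) = d = -123.
Ramification test: 3 | -123. The prime 3 ramifies in K.

ramified — (3) = 𝔭²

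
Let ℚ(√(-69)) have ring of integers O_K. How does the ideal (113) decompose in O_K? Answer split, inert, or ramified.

d = -69 ≡ 3 (mod 4), so O_K = ℤ[√-69] and disc(K) = 4d = -276.
113 ∤ -276, so 113 is unramified.
Compute (-69/113) via Euler: 44^((113-1)/2) mod 113 = 1, so (-69/113) = 1.
d is a quadratic residue mod p, hence 113 splits in O_K.

113 splits in O_K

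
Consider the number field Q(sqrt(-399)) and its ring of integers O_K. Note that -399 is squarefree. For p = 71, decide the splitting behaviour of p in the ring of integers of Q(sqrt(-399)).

71 splits in O_K

-399 mod 4 = 1, hence disc K = -399 and O_K = ℤ[(1+√-399)/2].
71 ∤ -399, so 71 is unramified.
Compute (-399/71) via Euler: 27^((71-1)/2) mod 71 = 1, so (-399/71) = 1.
d is a quadratic residue mod p, hence 71 splits in O_K.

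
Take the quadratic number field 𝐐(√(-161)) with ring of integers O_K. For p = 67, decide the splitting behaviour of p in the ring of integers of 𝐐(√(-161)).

Since -161 ≢ 1 mod 4, the ring of integers is ℤ[√-161] with discriminant 4·(-161) = -644.
Since gcd(67, -644) = 1 the prime 67 does not ramify.
Legendre symbol by Euler's criterion: (-161/67) ≡ (-161)^33 ≡ 1 (mod 67), i.e. (-161/67) = 1.
Legendre symbol 1 ⇒ 67 is split.

67 splits in O_K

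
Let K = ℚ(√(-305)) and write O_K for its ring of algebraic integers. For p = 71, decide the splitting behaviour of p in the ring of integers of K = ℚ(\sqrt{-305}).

d = -305 ≡ 3 (mod 4), so O_K = ℤ[√-305] and disc(K) = 4d = -1220.
Since gcd(71, -1220) = 1 the prime 71 does not ramify.
(-305/71) = 50^35 mod 71 = 1, giving Legendre symbol 1.
d is a quadratic residue mod p, hence 71 splits in O_K.

split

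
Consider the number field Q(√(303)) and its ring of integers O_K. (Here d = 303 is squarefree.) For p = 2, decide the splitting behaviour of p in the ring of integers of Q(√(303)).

ramified

Since 303 ≢ 1 mod 4, the ring of integers is ℤ[√303] with discriminant 4·303 = 1212.
Ramification test: 2 | 1212. The prime 2 ramifies in K.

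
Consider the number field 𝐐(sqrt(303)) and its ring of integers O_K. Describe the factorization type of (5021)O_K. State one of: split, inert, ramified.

splits completely

303 mod 4 = 3, hence disc K = 4·303 = 1212 and O_K = ℤ[√303].
5021 ∤ 1212, so 5021 is unramified.
Compute (303/5021) via Euler: 303^((5021-1)/2) mod 5021 = 1, so (303/5021) = 1.
Legendre symbol 1 ⇒ 5021 is split.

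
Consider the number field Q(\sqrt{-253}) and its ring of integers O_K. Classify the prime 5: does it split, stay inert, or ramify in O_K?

remains prime (inert)

-253 mod 4 = 3, hence disc K = 4·(-253) = -1012 and O_K = ℤ[√-253].
Since gcd(5, -1012) = 1 the prime 5 does not ramify.
Legendre symbol by Euler's criterion: (-253/5) ≡ (-253)^2 ≡ 4 (mod 5), i.e. (-253/5) = -1.
Legendre symbol -1 ⇒ 5 is inert.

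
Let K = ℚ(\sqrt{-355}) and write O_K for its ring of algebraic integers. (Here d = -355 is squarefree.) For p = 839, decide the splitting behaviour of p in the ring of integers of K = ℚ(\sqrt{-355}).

Since -355 ≡ 1 mod 4, the ring of integers is ℤ[(1+√-355)/2] with discriminant -355.
Since gcd(839, -355) = 1 the prime 839 does not ramify.
Compute (-355/839) via Euler: 484^((839-1)/2) mod 839 = 1, so (-355/839) = 1.
d is a quadratic residue mod p, hence 839 splits in O_K.

split — (839) = 𝔭₁𝔭₂ with 𝔭₁ ≠ 𝔭₂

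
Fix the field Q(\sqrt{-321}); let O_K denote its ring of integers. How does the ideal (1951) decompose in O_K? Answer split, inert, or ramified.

Since -321 ≢ 1 mod 4, the ring of integers is ℤ[√-321] with discriminant 4·(-321) = -1284.
Since gcd(1951, -1284) = 1 the prime 1951 does not ramify.
(-321/1951) = 1630^975 mod 1951 = 1950, giving Legendre symbol -1.
Legendre symbol -1 ⇒ 1951 is inert.

inert — (1951) stays prime in O_K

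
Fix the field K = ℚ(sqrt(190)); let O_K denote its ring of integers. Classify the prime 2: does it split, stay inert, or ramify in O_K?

d = 190 ≡ 2 (mod 4), so O_K = ℤ[√190] and disc(K) = 4d = 760.
2 divides disc(K) = 760, so 2 ramifies.

ramified — (2) = 𝔭²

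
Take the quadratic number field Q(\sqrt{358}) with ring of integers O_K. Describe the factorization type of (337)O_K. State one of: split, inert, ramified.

Since 358 ≢ 1 mod 4, the ring of integers is ℤ[√358] with discriminant 4·358 = 1432.
disc(K) = 1432 is not divisible by 337; 337 is unramified.
(358/337) = 21^168 mod 337 = 1, giving Legendre symbol 1.
d is a quadratic residue mod p, hence 337 splits in O_K.

337 splits in O_K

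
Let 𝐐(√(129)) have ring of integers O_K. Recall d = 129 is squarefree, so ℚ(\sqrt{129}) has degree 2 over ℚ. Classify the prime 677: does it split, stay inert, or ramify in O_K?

splits completely

d = 129 ≡ 1 (mod 4), so O_K = ℤ[(1+√129)/2] and disc(K) = d = 129.
disc(K) = 129 is not divisible by 677; 677 is unramified.
(129/677) = 129^338 mod 677 = 1, giving Legendre symbol 1.
(129/677) = 1, so 677 splits.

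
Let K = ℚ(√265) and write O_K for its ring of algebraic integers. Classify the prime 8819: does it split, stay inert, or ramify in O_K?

d = 265 ≡ 1 (mod 4), so O_K = ℤ[(1+√265)/2] and disc(K) = d = 265.
8819 ∤ 265, so 8819 is unramified.
Compute (265/8819) via Euler: 265^((8819-1)/2) mod 8819 = 8818, so (265/8819) = -1.
(265/8819) = -1, so 8819 is inert.

remains prime (inert)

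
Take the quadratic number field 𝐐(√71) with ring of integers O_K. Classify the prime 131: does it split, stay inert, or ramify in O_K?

71 mod 4 = 3, hence disc K = 4·71 = 284 and O_K = ℤ[√71].
Since gcd(131, 284) = 1 the prime 131 does not ramify.
Compute (71/131) via Euler: 71^((131-1)/2) mod 131 = 130, so (71/131) = -1.
d is a non-residue mod p, hence 131 remains inert in O_K.

remains prime (inert)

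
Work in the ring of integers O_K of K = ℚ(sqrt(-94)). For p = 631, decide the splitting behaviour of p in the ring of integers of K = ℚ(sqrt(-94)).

remains prime (inert)

-94 mod 4 = 2, hence disc K = 4·(-94) = -376 and O_K = ℤ[√-94].
631 ∤ -376, so 631 is unramified.
Legendre symbol by Euler's criterion: (-94/631) ≡ (-94)^315 ≡ 630 (mod 631), i.e. (-94/631) = -1.
d is a non-residue mod p, hence 631 remains inert in O_K.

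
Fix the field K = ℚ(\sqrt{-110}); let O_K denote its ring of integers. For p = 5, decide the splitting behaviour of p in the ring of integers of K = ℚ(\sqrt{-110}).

Since -110 ≢ 1 mod 4, the ring of integers is ℤ[√-110] with discriminant 4·(-110) = -440.
5 divides disc(K) = -440, so 5 ramifies.

p ramifies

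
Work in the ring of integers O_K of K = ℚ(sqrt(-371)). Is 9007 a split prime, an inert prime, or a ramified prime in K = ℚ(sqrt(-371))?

Since -371 ≡ 1 mod 4, the ring of integers is ℤ[(1+√-371)/2] with discriminant -371.
disc(K) = -371 is not divisible by 9007; 9007 is unramified.
Euler's criterion: (-371)^4503 mod 9007 = 1. Thus (-371|9007) = 1.
Legendre symbol 1 ⇒ 9007 is split.

splits completely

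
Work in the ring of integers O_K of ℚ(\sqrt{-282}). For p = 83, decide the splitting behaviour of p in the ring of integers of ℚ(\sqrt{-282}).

-282 mod 4 = 2, hence disc K = 4·(-282) = -1128 and O_K = ℤ[√-282].
disc(K) = -1128 is not divisible by 83; 83 is unramified.
(-282/83) = 50^41 mod 83 = 82, giving Legendre symbol -1.
(-282/83) = -1, so 83 is inert.

inert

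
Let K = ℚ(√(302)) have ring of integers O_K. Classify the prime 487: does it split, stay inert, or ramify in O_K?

Since 302 ≢ 1 mod 4, the ring of integers is ℤ[√302] with discriminant 4·302 = 1208.
Since gcd(487, 1208) = 1 the prime 487 does not ramify.
Compute (302/487) via Euler: 302^((487-1)/2) mod 487 = 486, so (302/487) = -1.
Legendre symbol -1 ⇒ 487 is inert.

487 remains inert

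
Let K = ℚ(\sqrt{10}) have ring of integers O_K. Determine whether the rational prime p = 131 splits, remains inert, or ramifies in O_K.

remains prime (inert)

Since 10 ≢ 1 mod 4, the ring of integers is ℤ[√10] with discriminant 4·10 = 40.
131 ∤ 40, so 131 is unramified.
Euler's criterion: 10^65 mod 131 = 130. Thus (10|131) = -1.
d is a non-residue mod p, hence 131 remains inert in O_K.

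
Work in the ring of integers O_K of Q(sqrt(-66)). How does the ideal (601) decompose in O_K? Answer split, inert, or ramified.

Since -66 ≢ 1 mod 4, the ring of integers is ℤ[√-66] with discriminant 4·(-66) = -264.
601 ∤ -264, so 601 is unramified.
Compute (-66/601) via Euler: 535^((601-1)/2) mod 601 = 600, so (-66/601) = -1.
(-66/601) = -1, so 601 is inert.

remains prime (inert)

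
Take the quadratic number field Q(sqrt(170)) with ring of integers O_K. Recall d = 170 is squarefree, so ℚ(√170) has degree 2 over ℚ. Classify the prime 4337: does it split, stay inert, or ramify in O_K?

Since 170 ≢ 1 mod 4, the ring of integers is ℤ[√170] with discriminant 4·170 = 680.
Since gcd(4337, 680) = 1 the prime 4337 does not ramify.
(170/4337) = 170^2168 mod 4337 = 4336, giving Legendre symbol -1.
(170/4337) = -1, so 4337 is inert.

remains prime (inert)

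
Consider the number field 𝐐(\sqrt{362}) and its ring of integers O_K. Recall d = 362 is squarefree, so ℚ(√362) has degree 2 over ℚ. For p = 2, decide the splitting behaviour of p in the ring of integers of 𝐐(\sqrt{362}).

ramified — (2) = 𝔭²

Since 362 ≢ 1 mod 4, the ring of integers is ℤ[√362] with discriminant 4·362 = 1448.
disc(K) = 1448 = 2·724, so p = 2 is ramified.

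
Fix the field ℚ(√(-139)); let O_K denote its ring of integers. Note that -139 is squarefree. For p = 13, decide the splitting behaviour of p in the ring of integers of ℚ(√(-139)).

split

d = -139 ≡ 1 (mod 4), so O_K = ℤ[(1+√-139)/2] and disc(K) = d = -139.
disc(K) = -139 is not divisible by 13; 13 is unramified.
Euler's criterion: (-139)^6 mod 13 = 1. Thus (-139|13) = 1.
(-139/13) = 1, so 13 splits.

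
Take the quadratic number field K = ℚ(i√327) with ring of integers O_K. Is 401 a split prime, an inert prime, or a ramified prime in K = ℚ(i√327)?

inert

-327 mod 4 = 1, hence disc K = -327 and O_K = ℤ[(1+√-327)/2].
401 ∤ -327, so 401 is unramified.
Compute (-327/401) via Euler: 74^((401-1)/2) mod 401 = 400, so (-327/401) = -1.
d is a non-residue mod p, hence 401 remains inert in O_K.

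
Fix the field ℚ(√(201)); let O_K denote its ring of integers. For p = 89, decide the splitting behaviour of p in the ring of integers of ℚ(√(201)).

201 mod 4 = 1, hence disc K = 201 and O_K = ℤ[(1+√201)/2].
89 ∤ 201, so 89 is unramified.
(201/89) = 23^44 mod 89 = 88, giving Legendre symbol -1.
d is a non-residue mod p, hence 89 remains inert in O_K.

remains prime (inert)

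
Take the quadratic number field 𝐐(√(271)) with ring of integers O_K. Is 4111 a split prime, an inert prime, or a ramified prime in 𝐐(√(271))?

split — (4111) = 𝔭₁𝔭₂ with 𝔭₁ ≠ 𝔭₂

271 mod 4 = 3, hence disc K = 4·271 = 1084 and O_K = ℤ[√271].
Since gcd(4111, 1084) = 1 the prime 4111 does not ramify.
Compute (271/4111) via Euler: 271^((4111-1)/2) mod 4111 = 1, so (271/4111) = 1.
Legendre symbol 1 ⇒ 4111 is split.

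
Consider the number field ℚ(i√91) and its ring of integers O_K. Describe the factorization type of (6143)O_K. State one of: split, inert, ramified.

d = -91 ≡ 1 (mod 4), so O_K = ℤ[(1+√-91)/2] and disc(K) = d = -91.
disc(K) = -91 is not divisible by 6143; 6143 is unramified.
(-91/6143) = 6052^3071 mod 6143 = 6142, giving Legendre symbol -1.
Legendre symbol -1 ⇒ 6143 is inert.

remains prime (inert)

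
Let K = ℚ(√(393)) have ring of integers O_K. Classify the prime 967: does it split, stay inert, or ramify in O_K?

d = 393 ≡ 1 (mod 4), so O_K = ℤ[(1+√393)/2] and disc(K) = d = 393.
disc(K) = 393 is not divisible by 967; 967 is unramified.
Compute (393/967) via Euler: 393^((967-1)/2) mod 967 = 966, so (393/967) = -1.
Legendre symbol -1 ⇒ 967 is inert.

remains prime (inert)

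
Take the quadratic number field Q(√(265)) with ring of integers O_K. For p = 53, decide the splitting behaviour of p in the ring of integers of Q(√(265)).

d = 265 ≡ 1 (mod 4), so O_K = ℤ[(1+√265)/2] and disc(K) = d = 265.
disc(K) = 265 = 53·5, so p = 53 is ramified.

ramifies in O_K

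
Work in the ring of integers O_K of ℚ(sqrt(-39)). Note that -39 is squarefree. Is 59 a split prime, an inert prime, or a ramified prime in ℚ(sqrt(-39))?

-39 mod 4 = 1, hence disc K = -39 and O_K = ℤ[(1+√-39)/2].
Since gcd(59, -39) = 1 the prime 59 does not ramify.
Compute (-39/59) via Euler: 20^((59-1)/2) mod 59 = 1, so (-39/59) = 1.
d is a quadratic residue mod p, hence 59 splits in O_K.

splits completely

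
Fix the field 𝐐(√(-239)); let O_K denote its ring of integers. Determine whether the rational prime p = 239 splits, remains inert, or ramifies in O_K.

ramified

Since -239 ≡ 1 mod 4, the ring of integers is ℤ[(1+√-239)/2] with discriminant -239.
disc(K) = -239 = 239·(-1), so p = 239 is ramified.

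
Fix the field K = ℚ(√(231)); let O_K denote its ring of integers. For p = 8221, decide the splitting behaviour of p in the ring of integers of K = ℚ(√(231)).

231 mod 4 = 3, hence disc K = 4·231 = 924 and O_K = ℤ[√231].
disc(K) = 924 is not divisible by 8221; 8221 is unramified.
Euler's criterion: 231^4110 mod 8221 = 8220. Thus (231|8221) = -1.
Legendre symbol -1 ⇒ 8221 is inert.

remains prime (inert)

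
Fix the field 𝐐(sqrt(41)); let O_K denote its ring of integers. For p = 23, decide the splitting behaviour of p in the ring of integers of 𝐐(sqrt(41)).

p splits

41 mod 4 = 1, hence disc K = 41 and O_K = ℤ[(1+√41)/2].
23 ∤ 41, so 23 is unramified.
Compute (41/23) via Euler: 18^((23-1)/2) mod 23 = 1, so (41/23) = 1.
d is a quadratic residue mod p, hence 23 splits in O_K.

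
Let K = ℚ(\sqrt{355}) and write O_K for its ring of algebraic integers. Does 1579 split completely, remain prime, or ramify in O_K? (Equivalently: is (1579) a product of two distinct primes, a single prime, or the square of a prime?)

splits completely

Since 355 ≢ 1 mod 4, the ring of integers is ℤ[√355] with discriminant 4·355 = 1420.
Since gcd(1579, 1420) = 1 the prime 1579 does not ramify.
Euler's criterion: 355^789 mod 1579 = 1. Thus (355|1579) = 1.
Legendre symbol 1 ⇒ 1579 is split.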